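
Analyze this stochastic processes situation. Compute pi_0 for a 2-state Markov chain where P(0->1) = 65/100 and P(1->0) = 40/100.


Stationary distribution: pi_0 = p10/(p01+p10), pi_1 = p01/(p01+p10)
p01 = 0.6500, p10 = 0.4000
pi_0 = 0.3810

0.3810


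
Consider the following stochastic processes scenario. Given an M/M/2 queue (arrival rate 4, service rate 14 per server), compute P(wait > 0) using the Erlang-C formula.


a = lambda/mu = 0.2857
rho = a/c = 0.1429
Erlang-C formula applied:
C(c,a) = 0.0357

0.0357


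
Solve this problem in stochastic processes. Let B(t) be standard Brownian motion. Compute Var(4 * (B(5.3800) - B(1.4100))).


Var(alpha*(B(t)-B(s))) = alpha^2 * (t-s)
= 4^2 * (5.3800 - 1.4100)
= 16 * 3.9700
= 63.5200

63.5200


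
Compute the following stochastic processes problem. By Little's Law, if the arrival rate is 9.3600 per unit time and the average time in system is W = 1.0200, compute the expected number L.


Little's Law: L = lambda * W
= 9.3600 * 1.0200
= 9.5472

9.5472


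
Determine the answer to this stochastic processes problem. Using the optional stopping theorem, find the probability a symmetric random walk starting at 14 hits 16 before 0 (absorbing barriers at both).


By optional stopping theorem: E(M at tau) = M(0) = 14
P(hit 16)*16 + P(hit 0)*0 = 14
P(hit 16) = (14 - 0)/(16 - 0) = 7/8 = 0.8750

0.8750


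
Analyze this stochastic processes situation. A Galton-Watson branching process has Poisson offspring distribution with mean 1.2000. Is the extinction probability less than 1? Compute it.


Since mu = 1.2000 > 1, extinction prob q < 1.
Solve s = exp(mu*(s-1)) iteratively.
q = 0.6863

0.6863


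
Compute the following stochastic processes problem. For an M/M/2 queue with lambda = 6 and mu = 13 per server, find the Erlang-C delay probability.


a = lambda/mu = 0.4615
rho = a/c = 0.2308
Erlang-C formula applied:
C(c,a) = 0.0865

0.0865


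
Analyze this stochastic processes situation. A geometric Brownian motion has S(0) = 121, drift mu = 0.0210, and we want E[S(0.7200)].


E[S(t)] = S(0) * exp(mu * t)
= 121 * exp(0.0210 * 0.7200)
= 121 * 1.0152
= 122.8434

122.8434


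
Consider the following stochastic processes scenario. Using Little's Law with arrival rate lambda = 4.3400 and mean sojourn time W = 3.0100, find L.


Little's Law: L = lambda * W
= 4.3400 * 3.0100
= 13.0634

13.0634


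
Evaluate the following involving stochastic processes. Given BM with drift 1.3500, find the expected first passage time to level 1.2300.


Expected first passage time = a/mu
= 1.2300/1.3500
= 0.9111

0.9111


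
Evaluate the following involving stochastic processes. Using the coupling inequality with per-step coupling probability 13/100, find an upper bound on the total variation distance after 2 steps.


TV distance bound <= (1-delta)^n
= (1 - 0.1300)^2
= 0.8700^2
= 0.7569

0.7569


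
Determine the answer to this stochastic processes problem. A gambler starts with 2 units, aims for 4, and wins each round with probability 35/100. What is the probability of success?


Gambler's ruin formula:
r = q/p = 0.6500/0.3500 = 1.8571
P(win) = (1 - r^i)/(1 - r^N)
= (1 - 1.8571^2)/(1 - 1.8571^4)
= 0.2248

0.2248


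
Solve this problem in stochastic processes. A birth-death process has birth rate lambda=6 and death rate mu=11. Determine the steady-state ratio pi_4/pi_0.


For birth-death process, pi_n/pi_0 = (lambda/mu)^n
= (6/11)^4
= 0.0885

0.0885


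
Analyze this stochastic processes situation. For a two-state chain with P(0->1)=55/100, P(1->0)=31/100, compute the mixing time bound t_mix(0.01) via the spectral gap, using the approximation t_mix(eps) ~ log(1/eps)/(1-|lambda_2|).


lambda_2 = |1 - p01 - p10| = |1 - 0.5500 - 0.3100| = 0.1400
t_mix ~ log(1/eps)/(1 - |lambda_2|)
= log(100)/(1 - 0.1400) = 4.6052/0.8600
= 5.3548

5.3548


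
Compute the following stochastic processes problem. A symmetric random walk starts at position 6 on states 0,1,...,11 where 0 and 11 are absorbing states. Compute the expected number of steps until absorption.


For symmetric RW on 0,...,N with absorbing barriers, E(i) = i*(N-i)
E(6) = 6 * 5 = 30

30


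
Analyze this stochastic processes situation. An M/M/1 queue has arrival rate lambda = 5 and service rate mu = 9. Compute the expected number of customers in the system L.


rho = 5/9 = 0.5556
L = rho/(1-rho)
= 0.5556/0.4444
= 1.2500

1.2500


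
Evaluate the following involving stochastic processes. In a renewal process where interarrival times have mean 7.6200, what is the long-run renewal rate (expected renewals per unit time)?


Long-run renewal rate = 1/E(X)
= 1/7.6200
= 0.1312

0.1312


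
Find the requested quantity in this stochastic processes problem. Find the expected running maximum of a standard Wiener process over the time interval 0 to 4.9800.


E(max B(s)) = sqrt(2t/pi)
= sqrt(2*4.9800/pi)
= sqrt(3.1704)
= 1.7806

1.7806


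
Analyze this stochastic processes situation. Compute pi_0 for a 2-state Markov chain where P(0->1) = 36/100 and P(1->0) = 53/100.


Stationary distribution: pi_0 = p10/(p01+p10), pi_1 = p01/(p01+p10)
p01 = 0.3600, p10 = 0.5300
pi_0 = 0.5955

0.5955


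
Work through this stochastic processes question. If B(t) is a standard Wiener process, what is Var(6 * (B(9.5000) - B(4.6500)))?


Var(alpha*(B(t)-B(s))) = alpha^2 * (t-s)
= 6^2 * (9.5000 - 4.6500)
= 36 * 4.8500
= 174.6000

174.6000


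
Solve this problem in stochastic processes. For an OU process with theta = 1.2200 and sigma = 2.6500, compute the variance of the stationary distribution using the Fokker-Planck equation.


Stationary variance = sigma^2 / (2*theta)
= 2.6500^2 / (2*1.2200)
= 7.0225 / 2.4400
= 2.8781

2.8781


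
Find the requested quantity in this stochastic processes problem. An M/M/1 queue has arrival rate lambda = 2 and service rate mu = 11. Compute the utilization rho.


rho = lambda/mu
= 2/11
= 0.1818

0.1818


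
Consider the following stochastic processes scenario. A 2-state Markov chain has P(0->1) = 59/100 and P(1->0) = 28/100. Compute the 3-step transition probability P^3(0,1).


Computing P^3 by matrix multiplication.
P = [[0.4100, 0.5900], [0.2800, 0.7200]]
After raising P to the power 3:
P^3(0,1) = 0.6767

0.6767


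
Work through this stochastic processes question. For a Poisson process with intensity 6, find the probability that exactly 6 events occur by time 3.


P(N(t)=k) = (lambda*t)^k * exp(-lambda*t) / k!
lambda*t = 18
= 18^6 * exp(-18) / 6!
= 34012224 * 1.5230e-08 / 720
= 7.1945e-04

7.1945e-04


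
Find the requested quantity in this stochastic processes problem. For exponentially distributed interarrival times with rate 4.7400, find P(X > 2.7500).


P(X > t) = exp(-lambda * t)
= exp(-4.7400 * 2.7500)
= exp(-13.0350) = 2.1826e-06

2.1826e-06


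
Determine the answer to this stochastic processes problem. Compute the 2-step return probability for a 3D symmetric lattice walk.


P(return in 2 steps) = P(reverse first step) = 1/(2d)
= 1/6
= 0.1667

0.1667


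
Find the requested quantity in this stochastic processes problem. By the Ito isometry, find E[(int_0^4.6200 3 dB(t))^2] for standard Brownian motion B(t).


By Ito isometry: E[(int f dB)^2] = int f^2 dt
= 3^2 * 4.6200
= 9 * 4.6200 = 41.5800

41.5800


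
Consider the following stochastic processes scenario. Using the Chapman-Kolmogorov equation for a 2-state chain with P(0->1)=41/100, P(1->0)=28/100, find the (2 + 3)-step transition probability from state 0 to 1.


P^5 = P^2 * P^3
Computing via matrix multiplication of the transition matrix.
Entry (0,1) of P^5 = 0.5925

0.5925


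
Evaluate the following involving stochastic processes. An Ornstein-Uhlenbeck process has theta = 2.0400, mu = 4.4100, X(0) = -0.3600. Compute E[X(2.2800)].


E[X(t)] = mu + (X(0) - mu)*exp(-theta*t)
= 4.4100 + (-0.3600 - 4.4100)*exp(-2.0400*2.2800)
= 4.4100 + -4.7700 * 0.0096
= 4.3644

4.3644


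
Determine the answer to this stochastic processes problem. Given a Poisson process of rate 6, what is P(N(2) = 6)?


P(N(t)=k) = (lambda*t)^k * exp(-lambda*t) / k!
lambda*t = 12
= 12^6 * exp(-12) / 6!
= 2985984 * 6.1442e-06 / 720
= 0.0255

0.0255


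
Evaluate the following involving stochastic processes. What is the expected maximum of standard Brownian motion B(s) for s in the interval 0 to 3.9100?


E(max B(s)) = sqrt(2t/pi)
= sqrt(2*3.9100/pi)
= sqrt(2.4892)
= 1.5777

1.5777


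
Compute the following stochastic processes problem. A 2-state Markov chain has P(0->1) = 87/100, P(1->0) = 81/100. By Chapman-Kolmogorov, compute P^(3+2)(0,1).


P^5 = P^3 * P^2
Computing via matrix multiplication of the transition matrix.
Entry (0,1) of P^5 = 0.5932

0.5932


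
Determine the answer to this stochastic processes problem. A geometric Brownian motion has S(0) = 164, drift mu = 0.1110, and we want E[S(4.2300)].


E[S(t)] = S(0) * exp(mu * t)
= 164 * exp(0.1110 * 4.2300)
= 164 * 1.5992
= 262.2757

262.2757


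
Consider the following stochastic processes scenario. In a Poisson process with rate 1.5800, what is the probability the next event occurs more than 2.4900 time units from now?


P(X > t) = exp(-lambda * t)
= exp(-1.5800 * 2.4900)
= exp(-3.9342) = 0.0196

0.0196


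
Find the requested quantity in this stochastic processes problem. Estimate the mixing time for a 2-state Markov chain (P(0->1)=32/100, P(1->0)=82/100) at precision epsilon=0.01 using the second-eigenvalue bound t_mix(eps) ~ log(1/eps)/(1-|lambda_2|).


lambda_2 = |1 - p01 - p10| = |1 - 0.3200 - 0.8200| = 0.1400
t_mix ~ log(1/eps)/(1 - |lambda_2|)
= log(100)/(1 - 0.1400) = 4.6052/0.8600
= 5.3548

5.3548


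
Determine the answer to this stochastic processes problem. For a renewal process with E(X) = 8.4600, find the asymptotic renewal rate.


Long-run renewal rate = 1/E(X)
= 1/8.4600
= 0.1182

0.1182


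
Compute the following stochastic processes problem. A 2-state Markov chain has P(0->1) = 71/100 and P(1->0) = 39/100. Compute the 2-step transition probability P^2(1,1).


Computing P^2 by matrix multiplication.
P = [[0.2900, 0.7100], [0.3900, 0.6100]]
After raising P to the power 2:
P^2(1,1) = 0.6490

0.6490


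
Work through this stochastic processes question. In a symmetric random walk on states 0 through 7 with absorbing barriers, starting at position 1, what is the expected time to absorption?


For symmetric RW on 0,...,N with absorbing barriers, E(i) = i*(N-i)
E(1) = 1 * 6 = 6

6


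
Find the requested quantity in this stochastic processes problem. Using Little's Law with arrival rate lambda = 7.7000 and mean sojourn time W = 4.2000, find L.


Little's Law: L = lambda * W
= 7.7000 * 4.2000
= 32.3400

32.3400


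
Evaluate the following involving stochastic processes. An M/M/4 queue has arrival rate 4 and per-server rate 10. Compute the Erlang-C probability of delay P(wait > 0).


a = lambda/mu = 0.4000
rho = a/c = 0.1000
Erlang-C formula applied:
C(c,a) = 7.9444e-04

7.9444e-04


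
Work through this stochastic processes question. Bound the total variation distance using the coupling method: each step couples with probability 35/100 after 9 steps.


TV distance bound <= (1-delta)^n
= (1 - 0.3500)^9
= 0.6500^9
= 0.0207

0.0207


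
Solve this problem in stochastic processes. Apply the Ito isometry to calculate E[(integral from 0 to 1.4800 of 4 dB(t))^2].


By Ito isometry: E[(int f dB)^2] = int f^2 dt
= 4^2 * 1.4800
= 16 * 1.4800 = 23.6800

23.6800


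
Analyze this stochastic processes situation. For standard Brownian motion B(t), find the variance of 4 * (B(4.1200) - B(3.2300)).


Var(alpha*(B(t)-B(s))) = alpha^2 * (t-s)
= 4^2 * (4.1200 - 3.2300)
= 16 * 0.8900
= 14.2400

14.2400


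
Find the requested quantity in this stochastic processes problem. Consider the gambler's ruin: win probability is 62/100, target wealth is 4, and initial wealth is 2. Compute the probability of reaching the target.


Gambler's ruin formula:
r = q/p = 0.3800/0.6200 = 0.6129
P(win) = (1 - r^i)/(1 - r^N)
= (1 - 0.6129^2)/(1 - 0.6129^4)
= 0.7269

0.7269


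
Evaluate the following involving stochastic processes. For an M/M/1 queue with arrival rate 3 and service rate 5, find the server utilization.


rho = lambda/mu
= 3/5
= 0.6000

0.6000


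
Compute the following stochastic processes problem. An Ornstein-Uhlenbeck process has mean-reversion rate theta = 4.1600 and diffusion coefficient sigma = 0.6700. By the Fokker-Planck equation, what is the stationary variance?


Stationary variance = sigma^2 / (2*theta)
= 0.6700^2 / (2*4.1600)
= 0.4489 / 8.3200
= 0.0540

0.0540


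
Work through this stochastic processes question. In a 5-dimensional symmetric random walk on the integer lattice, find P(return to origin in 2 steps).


P(return in 2 steps) = P(reverse first step) = 1/(2d)
= 1/10
= 0.1000

0.1000


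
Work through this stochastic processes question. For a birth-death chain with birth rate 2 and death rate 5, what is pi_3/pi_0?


For birth-death process, pi_n/pi_0 = (lambda/mu)^n
= (2/5)^3
= 0.0640

0.0640


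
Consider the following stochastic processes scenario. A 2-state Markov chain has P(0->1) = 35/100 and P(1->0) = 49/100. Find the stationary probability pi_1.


Stationary distribution: pi_0 = p10/(p01+p10), pi_1 = p01/(p01+p10)
p01 = 0.3500, p10 = 0.4900
pi_1 = 0.4167

0.4167


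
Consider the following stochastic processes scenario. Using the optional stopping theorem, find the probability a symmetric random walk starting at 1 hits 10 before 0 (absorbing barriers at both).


By optional stopping theorem: E(M at tau) = M(0) = 1
P(hit 10)*10 + P(hit 0)*0 = 1
P(hit 10) = (1 - 0)/(10 - 0) = 1/10 = 0.1000

0.1000


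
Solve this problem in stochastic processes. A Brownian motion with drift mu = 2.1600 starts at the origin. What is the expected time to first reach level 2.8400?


Expected first passage time = a/mu
= 2.8400/2.1600
= 1.3148

1.3148


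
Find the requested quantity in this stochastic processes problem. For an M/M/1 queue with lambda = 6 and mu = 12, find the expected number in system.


rho = 6/12 = 0.5000
L = rho/(1-rho)
= 0.5000/0.5000
= 1.0000

1.0000


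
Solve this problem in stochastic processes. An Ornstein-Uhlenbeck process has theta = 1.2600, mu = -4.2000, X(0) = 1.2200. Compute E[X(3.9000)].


E[X(t)] = mu + (X(0) - mu)*exp(-theta*t)
= -4.2000 + (1.2200 - -4.2000)*exp(-1.2600*3.9000)
= -4.2000 + 5.4200 * 0.0073
= -4.1602

-4.1602


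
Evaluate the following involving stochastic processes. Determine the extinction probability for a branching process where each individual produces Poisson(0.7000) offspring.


Since mu = 0.7000 <= 1, extinction probability = 1.

1.0000


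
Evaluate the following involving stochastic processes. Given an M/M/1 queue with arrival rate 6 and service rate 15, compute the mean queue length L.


rho = 6/15 = 0.4000
L = rho/(1-rho)
= 0.4000/0.6000
= 0.6667

0.6667


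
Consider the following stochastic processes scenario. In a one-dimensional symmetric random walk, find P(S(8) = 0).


P(S(8) = 0) = C(8,4) / 4^4
= 70 / 256
= 0.2734

0.2734


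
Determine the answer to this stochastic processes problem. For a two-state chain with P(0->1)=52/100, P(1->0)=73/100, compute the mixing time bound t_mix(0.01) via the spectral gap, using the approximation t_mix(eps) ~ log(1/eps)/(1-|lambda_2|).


lambda_2 = |1 - p01 - p10| = |1 - 0.5200 - 0.7300| = 0.2500
t_mix ~ log(1/eps)/(1 - |lambda_2|)
= log(100)/(1 - 0.2500) = 4.6052/0.7500
= 6.1402

6.1402


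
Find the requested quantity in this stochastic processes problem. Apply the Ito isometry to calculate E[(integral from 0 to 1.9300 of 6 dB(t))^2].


By Ito isometry: E[(int f dB)^2] = int f^2 dt
= 6^2 * 1.9300
= 36 * 1.9300 = 69.4800

69.4800


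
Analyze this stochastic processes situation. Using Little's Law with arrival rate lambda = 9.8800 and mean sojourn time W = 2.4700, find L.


Little's Law: L = lambda * W
= 9.8800 * 2.4700
= 24.4036

24.4036


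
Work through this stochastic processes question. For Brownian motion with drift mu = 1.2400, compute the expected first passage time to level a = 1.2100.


Expected first passage time = a/mu
= 1.2100/1.2400
= 0.9758

0.9758


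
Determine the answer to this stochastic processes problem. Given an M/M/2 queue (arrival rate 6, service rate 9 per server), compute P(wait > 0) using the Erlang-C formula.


a = lambda/mu = 0.6667
rho = a/c = 0.3333
Erlang-C formula applied:
C(c,a) = 0.1667

0.1667


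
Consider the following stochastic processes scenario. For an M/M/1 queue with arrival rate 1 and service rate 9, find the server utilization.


rho = lambda/mu
= 1/9
= 0.1111

0.1111


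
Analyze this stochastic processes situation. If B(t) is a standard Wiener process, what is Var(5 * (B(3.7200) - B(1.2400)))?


Var(alpha*(B(t)-B(s))) = alpha^2 * (t-s)
= 5^2 * (3.7200 - 1.2400)
= 25 * 2.4800
= 62.0000

62.0000


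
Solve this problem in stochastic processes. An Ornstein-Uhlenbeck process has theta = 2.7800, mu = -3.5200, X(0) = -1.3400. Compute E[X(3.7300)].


E[X(t)] = mu + (X(0) - mu)*exp(-theta*t)
= -3.5200 + (-1.3400 - -3.5200)*exp(-2.7800*3.7300)
= -3.5200 + 2.1800 * 3.1378e-05
= -3.5199

-3.5199


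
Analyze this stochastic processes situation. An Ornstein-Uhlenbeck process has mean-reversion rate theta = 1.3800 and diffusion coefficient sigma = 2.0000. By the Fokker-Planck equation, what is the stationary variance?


Stationary variance = sigma^2 / (2*theta)
= 2.0000^2 / (2*1.3800)
= 4.0000 / 2.7600
= 1.4493

1.4493


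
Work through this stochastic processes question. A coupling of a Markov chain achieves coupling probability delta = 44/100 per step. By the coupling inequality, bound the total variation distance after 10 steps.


TV distance bound <= (1-delta)^n
= (1 - 0.4400)^10
= 0.5600^10
= 0.0030

0.0030


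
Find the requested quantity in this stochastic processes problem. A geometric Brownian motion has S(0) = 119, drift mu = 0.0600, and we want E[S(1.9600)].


E[S(t)] = S(0) * exp(mu * t)
= 119 * exp(0.0600 * 1.9600)
= 119 * 1.1248
= 133.8505

133.8505


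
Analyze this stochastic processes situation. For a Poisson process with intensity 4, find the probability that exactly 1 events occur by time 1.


P(N(t)=k) = (lambda*t)^k * exp(-lambda*t) / k!
lambda*t = 4
= 4^1 * exp(-4) / 1!
= 4 * 0.0183 / 1
= 0.0733

0.0733


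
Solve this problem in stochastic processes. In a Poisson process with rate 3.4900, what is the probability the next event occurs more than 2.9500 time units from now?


P(X > t) = exp(-lambda * t)
= exp(-3.4900 * 2.9500)
= exp(-10.2955) = 3.3785e-05

3.3785e-05


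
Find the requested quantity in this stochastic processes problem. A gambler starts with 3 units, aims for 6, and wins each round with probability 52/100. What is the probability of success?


Gambler's ruin formula:
r = q/p = 0.4800/0.5200 = 0.9231
P(win) = (1 - r^i)/(1 - r^N)
= (1 - 0.9231^3)/(1 - 0.9231^6)
= 0.5597

0.5597


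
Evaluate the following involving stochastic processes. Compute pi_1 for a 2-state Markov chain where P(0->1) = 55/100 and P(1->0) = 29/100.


Stationary distribution: pi_0 = p10/(p01+p10), pi_1 = p01/(p01+p10)
p01 = 0.5500, p10 = 0.2900
pi_1 = 0.6548

0.6548


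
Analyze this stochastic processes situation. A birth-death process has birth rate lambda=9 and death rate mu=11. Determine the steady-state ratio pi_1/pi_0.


For birth-death process, pi_n/pi_0 = (lambda/mu)^n
= (9/11)^1
= 0.8182

0.8182


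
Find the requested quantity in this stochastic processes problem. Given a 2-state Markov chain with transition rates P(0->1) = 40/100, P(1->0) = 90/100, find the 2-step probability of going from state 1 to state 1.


Computing P^2 by matrix multiplication.
P = [[0.6000, 0.4000], [0.9000, 0.1000]]
After raising P to the power 2:
P^2(1,1) = 0.3700

0.3700


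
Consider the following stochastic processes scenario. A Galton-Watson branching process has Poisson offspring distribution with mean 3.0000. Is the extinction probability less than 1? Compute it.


Since mu = 3.0000 > 1, extinction prob q < 1.
Solve s = exp(mu*(s-1)) iteratively.
q = 0.0595

0.0595


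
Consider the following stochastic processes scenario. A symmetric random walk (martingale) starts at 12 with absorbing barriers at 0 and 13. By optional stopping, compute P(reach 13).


By optional stopping theorem: E(M at tau) = M(0) = 12
P(hit 13)*13 + P(hit 0)*0 = 12
P(hit 13) = (12 - 0)/(13 - 0) = 12/13 = 0.9231

0.9231


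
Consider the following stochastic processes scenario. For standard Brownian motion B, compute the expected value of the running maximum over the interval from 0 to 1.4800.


E(max B(s)) = sqrt(2t/pi)
= sqrt(2*1.4800/pi)
= sqrt(0.9422)
= 0.9707

0.9707


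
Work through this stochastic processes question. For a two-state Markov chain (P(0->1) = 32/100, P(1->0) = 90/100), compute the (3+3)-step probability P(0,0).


P^6 = P^3 * P^3
Computing via matrix multiplication of the transition matrix.
Entry (0,0) of P^6 = 0.7377

0.7377


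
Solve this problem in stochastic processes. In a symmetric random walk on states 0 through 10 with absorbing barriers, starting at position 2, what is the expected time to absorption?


For symmetric RW on 0,...,N with absorbing barriers, E(i) = i*(N-i)
E(2) = 2 * 8 = 16

16


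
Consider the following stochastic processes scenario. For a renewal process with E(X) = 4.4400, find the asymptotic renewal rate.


Long-run renewal rate = 1/E(X)
= 1/4.4400
= 0.2252

0.2252


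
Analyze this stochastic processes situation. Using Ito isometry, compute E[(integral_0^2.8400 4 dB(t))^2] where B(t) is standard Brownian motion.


By Ito isometry: E[(int f dB)^2] = int f^2 dt
= 4^2 * 2.8400
= 16 * 2.8400 = 45.4400

45.4400


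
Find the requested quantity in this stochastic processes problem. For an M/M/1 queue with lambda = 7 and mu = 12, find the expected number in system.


rho = 7/12 = 0.5833
L = rho/(1-rho)
= 0.5833/0.4167
= 1.4000

1.4000


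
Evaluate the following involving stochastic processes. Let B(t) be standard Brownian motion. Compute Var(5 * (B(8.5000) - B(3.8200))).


Var(alpha*(B(t)-B(s))) = alpha^2 * (t-s)
= 5^2 * (8.5000 - 3.8200)
= 25 * 4.6800
= 117.0000

117.0000


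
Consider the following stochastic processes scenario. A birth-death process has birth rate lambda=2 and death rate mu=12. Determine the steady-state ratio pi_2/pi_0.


For birth-death process, pi_n/pi_0 = (lambda/mu)^n
= (2/12)^2
= 0.0278

0.0278


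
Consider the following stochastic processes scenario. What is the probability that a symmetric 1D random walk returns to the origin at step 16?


P(S(16) = 0) = C(16,8) / 4^8
= 12870 / 65536
= 0.1964

0.1964


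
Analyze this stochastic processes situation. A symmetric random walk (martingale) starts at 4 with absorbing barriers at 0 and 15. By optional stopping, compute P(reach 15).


By optional stopping theorem: E(M at tau) = M(0) = 4
P(hit 15)*15 + P(hit 0)*0 = 4
P(hit 15) = (4 - 0)/(15 - 0) = 4/15 = 0.2667

0.2667


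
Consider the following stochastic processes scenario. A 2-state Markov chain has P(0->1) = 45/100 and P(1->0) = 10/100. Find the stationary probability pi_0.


Stationary distribution: pi_0 = p10/(p01+p10), pi_1 = p01/(p01+p10)
p01 = 0.4500, p10 = 0.1000
pi_0 = 0.1818

0.1818


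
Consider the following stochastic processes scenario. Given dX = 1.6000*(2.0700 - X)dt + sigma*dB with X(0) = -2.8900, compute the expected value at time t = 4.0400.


E[X(t)] = mu + (X(0) - mu)*exp(-theta*t)
= 2.0700 + (-2.8900 - 2.0700)*exp(-1.6000*4.0400)
= 2.0700 + -4.9600 * 0.0016
= 2.0623

2.0623


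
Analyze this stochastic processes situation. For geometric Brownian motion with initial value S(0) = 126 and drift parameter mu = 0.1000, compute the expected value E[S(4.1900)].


E[S(t)] = S(0) * exp(mu * t)
= 126 * exp(0.1000 * 4.1900)
= 126 * 1.5204
= 191.5755

191.5755


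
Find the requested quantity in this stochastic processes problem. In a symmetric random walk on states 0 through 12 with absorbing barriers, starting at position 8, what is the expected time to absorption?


For symmetric RW on 0,...,N with absorbing barriers, E(i) = i*(N-i)
E(8) = 8 * 4 = 32

32


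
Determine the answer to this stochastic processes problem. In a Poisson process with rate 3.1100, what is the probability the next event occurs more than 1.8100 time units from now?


P(X > t) = exp(-lambda * t)
= exp(-3.1100 * 1.8100)
= exp(-5.6291) = 0.0036

0.0036


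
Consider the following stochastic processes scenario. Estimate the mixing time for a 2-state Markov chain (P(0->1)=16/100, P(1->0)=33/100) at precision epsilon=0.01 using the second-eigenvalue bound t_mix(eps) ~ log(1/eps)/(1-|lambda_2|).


lambda_2 = |1 - p01 - p10| = |1 - 0.1600 - 0.3300| = 0.5100
t_mix ~ log(1/eps)/(1 - |lambda_2|)
= log(100)/(1 - 0.5100) = 4.6052/0.4900
= 9.3983

9.3983


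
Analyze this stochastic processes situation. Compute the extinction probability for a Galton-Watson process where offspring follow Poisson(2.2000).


Since mu = 2.2000 > 1, extinction prob q < 1.
Solve s = exp(mu*(s-1)) iteratively.
q = 0.1563

0.1563


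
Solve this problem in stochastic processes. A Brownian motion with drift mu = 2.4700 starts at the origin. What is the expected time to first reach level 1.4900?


Expected first passage time = a/mu
= 1.4900/2.4700
= 0.6032

0.6032


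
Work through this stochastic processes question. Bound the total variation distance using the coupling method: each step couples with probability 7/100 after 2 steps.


TV distance bound <= (1-delta)^n
= (1 - 0.0700)^2
= 0.9300^2
= 0.8649

0.8649


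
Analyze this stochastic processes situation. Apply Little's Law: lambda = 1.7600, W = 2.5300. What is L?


Little's Law: L = lambda * W
= 1.7600 * 2.5300
= 4.4528

4.4528


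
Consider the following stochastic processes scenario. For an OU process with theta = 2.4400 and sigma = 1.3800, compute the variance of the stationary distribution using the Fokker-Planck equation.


Stationary variance = sigma^2 / (2*theta)
= 1.3800^2 / (2*2.4400)
= 1.9044 / 4.8800
= 0.3902

0.3902


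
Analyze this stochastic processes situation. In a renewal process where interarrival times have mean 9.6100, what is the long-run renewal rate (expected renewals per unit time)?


Long-run renewal rate = 1/E(X)
= 1/9.6100
= 0.1041

0.1041


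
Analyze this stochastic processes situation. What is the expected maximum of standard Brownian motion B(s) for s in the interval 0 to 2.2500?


E(max B(s)) = sqrt(2t/pi)
= sqrt(2*2.2500/pi)
= sqrt(1.4324)
= 1.1968

1.1968


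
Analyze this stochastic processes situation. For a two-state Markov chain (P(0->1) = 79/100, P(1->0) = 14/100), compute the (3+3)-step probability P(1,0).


P^6 = P^3 * P^3
Computing via matrix multiplication of the transition matrix.
Entry (1,0) of P^6 = 0.1505

0.1505


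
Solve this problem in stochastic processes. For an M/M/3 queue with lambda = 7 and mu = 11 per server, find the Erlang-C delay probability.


a = lambda/mu = 0.6364
rho = a/c = 0.2121
Erlang-C formula applied:
C(c,a) = 0.0288

0.0288


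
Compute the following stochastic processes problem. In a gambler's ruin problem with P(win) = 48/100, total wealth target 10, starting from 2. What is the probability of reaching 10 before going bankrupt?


Gambler's ruin formula:
r = q/p = 0.5200/0.4800 = 1.0833
P(win) = (1 - r^i)/(1 - r^N)
= (1 - 1.0833^2)/(1 - 1.0833^10)
= 0.1416

0.1416


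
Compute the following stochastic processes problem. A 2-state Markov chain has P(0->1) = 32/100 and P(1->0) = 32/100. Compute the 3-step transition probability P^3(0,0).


Computing P^3 by matrix multiplication.
P = [[0.6800, 0.3200], [0.3200, 0.6800]]
After raising P to the power 3:
P^3(0,0) = 0.5233

0.5233


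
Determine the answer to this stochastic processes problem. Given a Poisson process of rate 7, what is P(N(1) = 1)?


P(N(t)=k) = (lambda*t)^k * exp(-lambda*t) / k!
lambda*t = 7
= 7^1 * exp(-7) / 1!
= 7 * 9.1188e-04 / 1
= 0.0064

0.0064


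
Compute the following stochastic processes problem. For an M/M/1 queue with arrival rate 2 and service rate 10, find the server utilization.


rho = lambda/mu
= 2/10
= 0.2000

0.2000


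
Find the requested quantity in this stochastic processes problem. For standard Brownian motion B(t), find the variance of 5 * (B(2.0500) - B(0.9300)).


Var(alpha*(B(t)-B(s))) = alpha^2 * (t-s)
= 5^2 * (2.0500 - 0.9300)
= 25 * 1.1200
= 28.0000

28.0000


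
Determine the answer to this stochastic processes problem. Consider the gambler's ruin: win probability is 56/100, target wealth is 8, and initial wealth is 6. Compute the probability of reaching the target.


Gambler's ruin formula:
r = q/p = 0.4400/0.5600 = 0.7857
P(win) = (1 - r^i)/(1 - r^N)
= (1 - 0.7857^6)/(1 - 0.7857^8)
= 0.8947

0.8947


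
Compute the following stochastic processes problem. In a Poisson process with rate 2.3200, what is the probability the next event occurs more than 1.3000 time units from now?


P(X > t) = exp(-lambda * t)
= exp(-2.3200 * 1.3000)
= exp(-3.0160) = 0.0490

0.0490


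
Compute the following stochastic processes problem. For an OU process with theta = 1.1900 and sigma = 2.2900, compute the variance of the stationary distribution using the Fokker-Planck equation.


Stationary variance = sigma^2 / (2*theta)
= 2.2900^2 / (2*1.1900)
= 5.2441 / 2.3800
= 2.2034

2.2034


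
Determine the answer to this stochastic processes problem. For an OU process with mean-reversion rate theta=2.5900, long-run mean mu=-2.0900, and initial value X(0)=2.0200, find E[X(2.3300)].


E[X(t)] = mu + (X(0) - mu)*exp(-theta*t)
= -2.0900 + (2.0200 - -2.0900)*exp(-2.5900*2.3300)
= -2.0900 + 4.1100 * 0.0024
= -2.0802

-2.0802


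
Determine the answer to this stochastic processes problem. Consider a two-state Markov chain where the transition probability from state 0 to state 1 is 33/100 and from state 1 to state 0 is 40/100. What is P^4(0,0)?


Computing P^4 by matrix multiplication.
P = [[0.6700, 0.3300], [0.4000, 0.6000]]
After raising P to the power 4:
P^4(0,0) = 0.5503

0.5503


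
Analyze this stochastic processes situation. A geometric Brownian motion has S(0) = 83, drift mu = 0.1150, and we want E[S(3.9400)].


E[S(t)] = S(0) * exp(mu * t)
= 83 * exp(0.1150 * 3.9400)
= 83 * 1.5732
= 130.5741

130.5741


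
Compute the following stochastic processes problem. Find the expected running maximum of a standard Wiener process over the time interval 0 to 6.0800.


E(max B(s)) = sqrt(2t/pi)
= sqrt(2*6.0800/pi)
= sqrt(3.8706)
= 1.9674

1.9674


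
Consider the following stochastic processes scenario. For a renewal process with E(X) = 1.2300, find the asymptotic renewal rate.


Long-run renewal rate = 1/E(X)
= 1/1.2300
= 0.8130

0.8130


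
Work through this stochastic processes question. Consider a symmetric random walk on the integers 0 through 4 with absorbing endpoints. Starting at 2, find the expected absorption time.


For symmetric RW on 0,...,N with absorbing barriers, E(i) = i*(N-i)
E(2) = 2 * 2 = 4

4


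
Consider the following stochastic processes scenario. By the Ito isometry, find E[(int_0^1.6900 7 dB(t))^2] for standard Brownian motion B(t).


By Ito isometry: E[(int f dB)^2] = int f^2 dt
= 7^2 * 1.6900
= 49 * 1.6900 = 82.8100

82.8100


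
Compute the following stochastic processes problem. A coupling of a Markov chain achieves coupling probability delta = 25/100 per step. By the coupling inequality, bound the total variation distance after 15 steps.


TV distance bound <= (1-delta)^n
= (1 - 0.2500)^15
= 0.7500^15
= 0.0134

0.0134


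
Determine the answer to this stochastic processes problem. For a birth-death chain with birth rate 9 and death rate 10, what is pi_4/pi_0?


For birth-death process, pi_n/pi_0 = (lambda/mu)^n
= (9/10)^4
= 0.6561

0.6561


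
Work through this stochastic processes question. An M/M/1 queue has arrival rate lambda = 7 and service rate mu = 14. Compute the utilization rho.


rho = lambda/mu
= 7/14
= 0.5000

0.5000


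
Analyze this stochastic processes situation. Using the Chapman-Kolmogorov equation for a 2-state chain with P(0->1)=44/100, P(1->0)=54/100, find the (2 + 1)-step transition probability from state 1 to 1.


P^3 = P^2 * P^1
Computing via matrix multiplication of the transition matrix.
Entry (1,1) of P^3 = 0.4490

0.4490


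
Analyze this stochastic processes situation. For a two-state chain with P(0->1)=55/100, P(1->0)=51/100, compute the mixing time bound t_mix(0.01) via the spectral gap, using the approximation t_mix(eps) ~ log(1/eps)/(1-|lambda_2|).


lambda_2 = |1 - p01 - p10| = |1 - 0.5500 - 0.5100| = 0.0600
t_mix ~ log(1/eps)/(1 - |lambda_2|)
= log(100)/(1 - 0.0600) = 4.6052/0.9400
= 4.8991

4.8991


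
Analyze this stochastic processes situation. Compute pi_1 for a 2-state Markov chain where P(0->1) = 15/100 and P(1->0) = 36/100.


Stationary distribution: pi_0 = p10/(p01+p10), pi_1 = p01/(p01+p10)
p01 = 0.1500, p10 = 0.3600
pi_1 = 0.2941

0.2941


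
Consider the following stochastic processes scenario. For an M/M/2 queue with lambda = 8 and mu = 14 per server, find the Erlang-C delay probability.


a = lambda/mu = 0.5714
rho = a/c = 0.2857
Erlang-C formula applied:
C(c,a) = 0.1270

0.1270


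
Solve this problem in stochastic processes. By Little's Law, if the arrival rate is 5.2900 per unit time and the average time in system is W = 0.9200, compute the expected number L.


Little's Law: L = lambda * W
= 5.2900 * 0.9200
= 4.8668

4.8668


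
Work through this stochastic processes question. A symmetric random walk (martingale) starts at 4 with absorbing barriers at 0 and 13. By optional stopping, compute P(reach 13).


By optional stopping theorem: E(M at tau) = M(0) = 4
P(hit 13)*13 + P(hit 0)*0 = 4
P(hit 13) = (4 - 0)/(13 - 0) = 4/13 = 0.3077

0.3077


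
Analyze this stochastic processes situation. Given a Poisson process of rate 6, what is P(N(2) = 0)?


P(N(t)=k) = (lambda*t)^k * exp(-lambda*t) / k!
lambda*t = 12
= 12^0 * exp(-12) / 0!
= 1 * 6.1442e-06 / 1
= 6.1442e-06

6.1442e-06


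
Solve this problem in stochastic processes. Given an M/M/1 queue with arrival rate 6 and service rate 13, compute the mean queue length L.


rho = 6/13 = 0.4615
L = rho/(1-rho)
= 0.4615/0.5385
= 0.8571

0.8571


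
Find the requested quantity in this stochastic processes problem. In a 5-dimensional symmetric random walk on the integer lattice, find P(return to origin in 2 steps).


P(return in 2 steps) = P(reverse first step) = 1/(2d)
= 1/10
= 0.1000

0.1000


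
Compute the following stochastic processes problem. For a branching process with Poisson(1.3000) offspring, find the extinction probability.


Since mu = 1.3000 > 1, extinction prob q < 1.
Solve s = exp(mu*(s-1)) iteratively.
q = 0.5770

0.5770


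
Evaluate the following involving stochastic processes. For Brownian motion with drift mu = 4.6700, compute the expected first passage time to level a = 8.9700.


Expected first passage time = a/mu
= 8.9700/4.6700
= 1.9208

1.9208


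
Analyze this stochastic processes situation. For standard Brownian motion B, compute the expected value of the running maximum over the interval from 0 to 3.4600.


E(max B(s)) = sqrt(2t/pi)
= sqrt(2*3.4600/pi)
= sqrt(2.2027)
= 1.4842

1.4842


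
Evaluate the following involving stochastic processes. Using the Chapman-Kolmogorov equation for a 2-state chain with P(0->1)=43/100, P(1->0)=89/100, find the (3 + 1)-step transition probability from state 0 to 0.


P^4 = P^3 * P^1
Computing via matrix multiplication of the transition matrix.
Entry (0,0) of P^4 = 0.6777

0.6777


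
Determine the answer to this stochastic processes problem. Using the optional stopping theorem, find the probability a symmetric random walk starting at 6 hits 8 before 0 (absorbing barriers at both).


By optional stopping theorem: E(M at tau) = M(0) = 6
P(hit 8)*8 + P(hit 0)*0 = 6
P(hit 8) = (6 - 0)/(8 - 0) = 3/4 = 0.7500

0.7500


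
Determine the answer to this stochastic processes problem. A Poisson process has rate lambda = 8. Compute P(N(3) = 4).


P(N(t)=k) = (lambda*t)^k * exp(-lambda*t) / k!
lambda*t = 24
= 24^4 * exp(-24) / 4!
= 331776 * 3.7751e-11 / 24
= 5.2187e-07

5.2187e-07


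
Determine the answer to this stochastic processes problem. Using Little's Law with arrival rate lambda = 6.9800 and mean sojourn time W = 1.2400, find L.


Little's Law: L = lambda * W
= 6.9800 * 1.2400
= 8.6552

8.6552


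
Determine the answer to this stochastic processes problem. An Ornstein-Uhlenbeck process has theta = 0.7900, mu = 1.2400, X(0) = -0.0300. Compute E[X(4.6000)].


E[X(t)] = mu + (X(0) - mu)*exp(-theta*t)
= 1.2400 + (-0.0300 - 1.2400)*exp(-0.7900*4.6000)
= 1.2400 + -1.2700 * 0.0264
= 1.2065

1.2065


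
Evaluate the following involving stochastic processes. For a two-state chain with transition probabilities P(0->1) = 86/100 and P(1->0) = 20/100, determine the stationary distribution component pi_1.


Stationary distribution: pi_0 = p10/(p01+p10), pi_1 = p01/(p01+p10)
p01 = 0.8600, p10 = 0.2000
pi_1 = 0.8113

0.8113


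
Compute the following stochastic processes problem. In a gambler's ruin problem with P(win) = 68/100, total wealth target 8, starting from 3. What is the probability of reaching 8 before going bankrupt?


Gambler's ruin formula:
r = q/p = 0.3200/0.6800 = 0.4706
P(win) = (1 - r^i)/(1 - r^N)
= (1 - 0.4706^3)/(1 - 0.4706^8)
= 0.8979

0.8979


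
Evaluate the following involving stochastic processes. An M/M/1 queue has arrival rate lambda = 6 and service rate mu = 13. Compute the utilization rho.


rho = lambda/mu
= 6/13
= 0.4615

0.4615


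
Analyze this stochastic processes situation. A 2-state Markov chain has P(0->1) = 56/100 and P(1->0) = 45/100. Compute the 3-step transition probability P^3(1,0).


Computing P^3 by matrix multiplication.
P = [[0.4400, 0.5600], [0.4500, 0.5500]]
After raising P to the power 3:
P^3(1,0) = 0.4455

0.4455


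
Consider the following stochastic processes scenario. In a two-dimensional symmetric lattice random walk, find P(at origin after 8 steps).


P = C(8,4)^2 / 4^8
= 70^2 / 65536
= 4900 / 65536
= 0.0748

0.0748


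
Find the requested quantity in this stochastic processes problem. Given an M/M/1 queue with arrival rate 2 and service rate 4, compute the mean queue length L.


rho = 2/4 = 0.5000
L = rho/(1-rho)
= 0.5000/0.5000
= 1.0000

1.0000


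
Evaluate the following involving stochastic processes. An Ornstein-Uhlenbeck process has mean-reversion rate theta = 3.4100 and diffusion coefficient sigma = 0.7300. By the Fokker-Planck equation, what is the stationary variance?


Stationary variance = sigma^2 / (2*theta)
= 0.7300^2 / (2*3.4100)
= 0.5329 / 6.8200
= 0.0781

0.0781


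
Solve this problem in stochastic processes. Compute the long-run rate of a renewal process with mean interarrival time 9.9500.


Long-run renewal rate = 1/E(X)
= 1/9.9500
= 0.1005

0.1005


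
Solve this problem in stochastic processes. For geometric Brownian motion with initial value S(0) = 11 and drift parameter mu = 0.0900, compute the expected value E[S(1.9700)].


E[S(t)] = S(0) * exp(mu * t)
= 11 * exp(0.0900 * 1.9700)
= 11 * 1.1940
= 13.1339

13.1339


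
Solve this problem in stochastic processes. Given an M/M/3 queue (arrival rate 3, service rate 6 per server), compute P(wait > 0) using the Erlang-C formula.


a = lambda/mu = 0.5000
rho = a/c = 0.1667
Erlang-C formula applied:
C(c,a) = 0.0152

0.0152
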